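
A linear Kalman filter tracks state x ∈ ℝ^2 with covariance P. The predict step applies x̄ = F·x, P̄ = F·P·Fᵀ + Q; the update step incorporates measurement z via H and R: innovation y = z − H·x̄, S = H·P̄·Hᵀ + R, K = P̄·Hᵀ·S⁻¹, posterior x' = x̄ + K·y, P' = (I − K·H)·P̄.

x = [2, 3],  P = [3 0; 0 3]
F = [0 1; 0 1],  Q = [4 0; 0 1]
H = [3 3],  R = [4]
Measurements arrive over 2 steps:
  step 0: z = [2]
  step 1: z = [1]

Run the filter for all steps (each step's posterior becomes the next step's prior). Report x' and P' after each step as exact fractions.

step 0: x̄ = F·x = [3, 3]
step 0: P̄ = F·P·Fᵀ + Q = [7 3; 3 4]
step 0: y = z − H·x̄ = [-16]
step 0: S = H·P̄·Hᵀ + R = [157]
step 0: K = P̄·Hᵀ·S⁻¹ = [30/157; 21/157]
step 0: x' = x̄ + K·y = [-9/157, 135/157]
step 0: P' = (I − K·H)·P̄ = [199/157 -159/157; -159/157 187/157]
step 1: x̄ = F·x = [135/157, 135/157]
step 1: P̄ = F·P·Fᵀ + Q = [815/157 187/157; 187/157 344/157]
step 1: y = z − H·x̄ = [-653/157]
step 1: S = H·P̄·Hᵀ + R = [14425/157]
step 1: K = P̄·Hᵀ·S⁻¹ = [3006/14425; 1593/14425]
step 1: x' = x̄ + K·y = [-99/14425, 5778/14425]
step 1: P' = (I − K·H)·P̄ = [17327/14425 -13319/14425; -13319/14425 15443/14425]

step 0: x' = [-9/157, 135/157], P' = [199/157 -159/157; -159/157 187/157]
step 1: x' = [-99/14425, 5778/14425], P' = [17327/14425 -13319/14425; -13319/14425 15443/14425]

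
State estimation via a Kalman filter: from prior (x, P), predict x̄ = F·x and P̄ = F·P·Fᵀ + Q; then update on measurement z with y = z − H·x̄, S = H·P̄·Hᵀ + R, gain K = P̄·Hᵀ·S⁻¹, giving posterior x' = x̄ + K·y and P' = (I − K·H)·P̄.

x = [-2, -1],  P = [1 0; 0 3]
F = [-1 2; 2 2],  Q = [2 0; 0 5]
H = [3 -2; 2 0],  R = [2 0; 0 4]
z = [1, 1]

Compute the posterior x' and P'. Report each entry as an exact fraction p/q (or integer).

x̄ = F·x = [0, -6]
P̄ = F·P·Fᵀ + Q = [15 10; 10 21]
y = z − H·x̄ = [-11, 1]
S = H·P̄·Hᵀ + R = [101 50; 50 64]
K = P̄·Hᵀ·S⁻¹ = [25/991 445/991; -442/991 655/991]
x' = x̄ + K·y = [170/991, -429/991]
P' = (I − K·H)·P̄ = [890/991 1310/991; 1310/991 2407/991]

x' = [170/991, -429/991]
P' = [890/991 1310/991; 1310/991 2407/991]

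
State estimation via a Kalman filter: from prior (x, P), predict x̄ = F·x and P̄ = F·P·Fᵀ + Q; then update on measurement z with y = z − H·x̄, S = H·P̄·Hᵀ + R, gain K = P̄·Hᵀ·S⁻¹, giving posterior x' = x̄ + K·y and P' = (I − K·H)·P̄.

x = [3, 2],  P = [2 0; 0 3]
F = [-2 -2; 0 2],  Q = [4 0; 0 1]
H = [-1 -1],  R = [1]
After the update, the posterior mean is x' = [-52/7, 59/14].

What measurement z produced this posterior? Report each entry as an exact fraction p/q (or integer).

x̄ = F·x = [-10, 4]
P̄ = F·P·Fᵀ + Q = [24 -12; -12 13]
S = H·P̄·Hᵀ + R = [14]
K = P̄·Hᵀ·S⁻¹ = [-6/7; -1/14]
x' − x̄ = [18/7, 3/14] = K·y
y = (KᵀK)⁻¹·Kᵀ·(x' − x̄) = [-3]
z = y + H·x̄ = [-3] + [6] = [3]

z = [3]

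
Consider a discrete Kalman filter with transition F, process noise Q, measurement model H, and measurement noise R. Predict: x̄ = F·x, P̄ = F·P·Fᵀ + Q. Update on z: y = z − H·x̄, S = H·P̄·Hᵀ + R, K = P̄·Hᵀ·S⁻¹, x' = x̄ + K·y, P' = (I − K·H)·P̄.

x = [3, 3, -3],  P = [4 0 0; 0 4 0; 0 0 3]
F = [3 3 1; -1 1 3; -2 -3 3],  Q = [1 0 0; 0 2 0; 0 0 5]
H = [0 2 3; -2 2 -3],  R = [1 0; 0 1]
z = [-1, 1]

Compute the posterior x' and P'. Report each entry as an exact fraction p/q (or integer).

x̄ = F·x = [15, -9, -24]
P̄ = F·P·Fᵀ + Q = [76 9 -51; 9 37 23; -51 23 84]
y = z − H·x̄ = [89, -23]
S = H·P̄·Hᵀ + R = [1181 -338; -338 249]
K = P̄·Hᵀ·S⁻¹ = [-27193/179825 -23191/179825; 31213/179825 32981/179825; 1562/7193 -884/7193]
x' = x̄ + K·y = [810591/179825, 400969/179825, -13282/7193]
P' = (I − K·H)·P̄ = [10436274/179825 5205541/179825 -139177/7193; 5205541/179825 2618819/179825 -69419/7193; -139177/7193 -69419/7193 46800/7193]

x' = [810591/179825, 400969/179825, -13282/7193]
P' = [10436274/179825 5205541/179825 -139177/7193; 5205541/179825 2618819/179825 -69419/7193; -139177/7193 -69419/7193 46800/7193]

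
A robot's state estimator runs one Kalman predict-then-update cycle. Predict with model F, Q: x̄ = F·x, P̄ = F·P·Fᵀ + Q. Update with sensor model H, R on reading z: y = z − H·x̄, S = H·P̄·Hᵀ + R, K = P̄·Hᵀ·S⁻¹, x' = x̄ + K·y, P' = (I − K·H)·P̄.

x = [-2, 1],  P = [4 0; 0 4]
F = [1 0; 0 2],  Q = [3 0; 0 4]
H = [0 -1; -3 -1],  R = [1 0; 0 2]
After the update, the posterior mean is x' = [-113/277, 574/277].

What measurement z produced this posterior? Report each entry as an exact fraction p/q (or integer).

x̄ = F·x = [-2, 2]
P̄ = F·P·Fᵀ + Q = [7 0; 0 20]
S = H·P̄·Hᵀ + R = [21 20; 20 85]
K = P̄·Hᵀ·S⁻¹ = [84/277 -441/1385; -260/277 -4/277]
x' − x̄ = [441/277, 20/277] = K·y
y = (KᵀK)⁻¹·Kᵀ·(x' − x̄) = [0, -5]
z = y + H·x̄ = [0, -5] + [-2, 4] = [-2, -1]

z = [-2, -1]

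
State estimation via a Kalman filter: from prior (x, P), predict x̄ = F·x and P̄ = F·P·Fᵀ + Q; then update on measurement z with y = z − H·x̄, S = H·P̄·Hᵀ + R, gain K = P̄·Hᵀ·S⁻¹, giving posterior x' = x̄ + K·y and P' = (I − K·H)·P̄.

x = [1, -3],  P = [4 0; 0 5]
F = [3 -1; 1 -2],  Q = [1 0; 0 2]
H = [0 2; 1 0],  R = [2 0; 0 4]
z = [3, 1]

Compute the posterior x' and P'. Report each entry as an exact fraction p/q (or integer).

x' = [781/735, 1174/735]
P' = [2516/735 44/735; 44/735 356/735]

x̄ = F·x = [6, 7]
P̄ = F·P·Fᵀ + Q = [42 22; 22 26]
y = z − H·x̄ = [-11, -5]
S = H·P̄·Hᵀ + R = [106 44; 44 46]
K = P̄·Hᵀ·S⁻¹ = [44/735 629/735; 356/735 11/735]
x' = x̄ + K·y = [781/735, 1174/735]
P' = (I − K·H)·P̄ = [2516/735 44/735; 44/735 356/735]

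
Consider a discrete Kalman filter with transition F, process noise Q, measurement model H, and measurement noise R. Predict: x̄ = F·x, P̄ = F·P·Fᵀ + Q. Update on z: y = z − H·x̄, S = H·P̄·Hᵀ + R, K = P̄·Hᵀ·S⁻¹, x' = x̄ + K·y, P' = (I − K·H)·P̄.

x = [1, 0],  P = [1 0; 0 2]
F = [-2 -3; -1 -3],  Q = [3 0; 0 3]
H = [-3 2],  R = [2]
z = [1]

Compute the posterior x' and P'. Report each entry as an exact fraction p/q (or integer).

x̄ = F·x = [-2, -1]
P̄ = F·P·Fᵀ + Q = [25 20; 20 22]
y = z − H·x̄ = [-3]
S = H·P̄·Hᵀ + R = [75]
K = P̄·Hᵀ·S⁻¹ = [-7/15; -16/75]
x' = x̄ + K·y = [-3/5, -9/25]
P' = (I − K·H)·P̄ = [26/3 188/15; 188/15 1394/75]

x' = [-3/5, -9/25]
P' = [26/3 188/15; 188/15 1394/75]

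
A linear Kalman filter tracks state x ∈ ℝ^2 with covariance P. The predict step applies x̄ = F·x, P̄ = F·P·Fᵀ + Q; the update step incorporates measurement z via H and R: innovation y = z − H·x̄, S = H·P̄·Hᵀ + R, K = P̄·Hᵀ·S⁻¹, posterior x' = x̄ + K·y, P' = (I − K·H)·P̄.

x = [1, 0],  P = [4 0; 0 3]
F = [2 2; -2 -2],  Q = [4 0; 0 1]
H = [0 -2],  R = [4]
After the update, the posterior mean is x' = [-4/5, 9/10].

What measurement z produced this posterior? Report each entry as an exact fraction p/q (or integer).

z = [-2]

x̄ = F·x = [2, -2]
P̄ = F·P·Fᵀ + Q = [32 -28; -28 29]
S = H·P̄·Hᵀ + R = [120]
K = P̄·Hᵀ·S⁻¹ = [7/15; -29/60]
x' − x̄ = [-14/5, 29/10] = K·y
y = (KᵀK)⁻¹·Kᵀ·(x' − x̄) = [-6]
z = y + H·x̄ = [-6] + [4] = [-2]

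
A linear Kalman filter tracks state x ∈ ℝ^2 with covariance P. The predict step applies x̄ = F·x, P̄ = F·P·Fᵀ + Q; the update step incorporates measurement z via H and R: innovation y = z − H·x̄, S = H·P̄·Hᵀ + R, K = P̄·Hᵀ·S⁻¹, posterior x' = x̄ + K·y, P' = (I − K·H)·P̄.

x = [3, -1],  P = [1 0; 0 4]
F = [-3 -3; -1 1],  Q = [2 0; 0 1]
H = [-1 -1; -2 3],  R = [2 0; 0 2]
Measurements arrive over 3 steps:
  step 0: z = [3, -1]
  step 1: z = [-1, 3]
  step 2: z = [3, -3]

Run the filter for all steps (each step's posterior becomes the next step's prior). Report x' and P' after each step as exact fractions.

step 0: x' = [-3970/1933, -3415/1933], P' = [4208/5799 658/1933; 658/1933 678/1933]
step 1: x' = [182505/1127174, 1991125/2254348], P' = [393754/563587 174311/563587; 174311/563587 350193/1127174]
step 2: x' = [-611002382/811711121, -1014515634/811711121], P' = [566595552/811711121 251007850/811711121; 251007850/811711121 252030594/811711121]

step 0: x̄ = F·x = [-6, -4]
step 0: P̄ = F·P·Fᵀ + Q = [47 -9; -9 6]
step 0: y = z − H·x̄ = [-7, -1]
step 0: S = H·P̄·Hᵀ + R = [37 85; 85 352]
step 0: K = P̄·Hᵀ·S⁻¹ = [-3091/5799 -1247/5799; -668/1933 359/1933]
step 0: x' = x̄ + K·y = [-3970/1933, -3415/1933]
step 0: P' = (I − K·H)·P̄ = [4208/5799 658/1933; 658/1933 678/1933]
step 1: x̄ = F·x = [22155/1933, 555/1933]
step 1: P̄ = F·P·Fᵀ + Q = [34436/1933 2174/1933; 2174/1933 8093/5799]
step 1: y = z − H·x̄ = [20777/1933, 48444/1933]
step 1: S = H·P̄·Hᵀ + R = [136043/5799 58605/1933; 58605/1933 139801/1933]
step 1: K = P̄·Hᵀ·S⁻¹ = [-568065/1127174 -264575/1127174; -698815/2254348 353335/2254348]
step 1: x' = x̄ + K·y = [182505/1127174, 1991125/2254348]
step 1: P' = (I − K·H)·P̄ = [393754/563587 174311/563587; 174311/563587 350193/1127174]
step 2: x̄ = F·x = [-7068405/2254348, 1626115/2254348]
step 2: P̄ = F·P·Fᵀ + Q = [18768853/1127174 1311945/1127174; 1311945/1127174 1567631/1127174]
step 2: y = z − H·x̄ = [660377/1127174, -25778199/2254348]
step 2: S = H·P̄·Hᵀ + R = [12607361/563587 15761434/563587; 15761434/563587 75695099/1127174]
step 2: K = P̄·Hᵀ·S⁻¹ = [-408801701/811711121 -14621829/62439317; -251519222/811711121 9772157/62439317]
step 2: x' = x̄ + K·y = [-611002382/811711121, -1014515634/811711121]
step 2: P' = (I − K·H)·P̄ = [566595552/811711121 251007850/811711121; 251007850/811711121 252030594/811711121]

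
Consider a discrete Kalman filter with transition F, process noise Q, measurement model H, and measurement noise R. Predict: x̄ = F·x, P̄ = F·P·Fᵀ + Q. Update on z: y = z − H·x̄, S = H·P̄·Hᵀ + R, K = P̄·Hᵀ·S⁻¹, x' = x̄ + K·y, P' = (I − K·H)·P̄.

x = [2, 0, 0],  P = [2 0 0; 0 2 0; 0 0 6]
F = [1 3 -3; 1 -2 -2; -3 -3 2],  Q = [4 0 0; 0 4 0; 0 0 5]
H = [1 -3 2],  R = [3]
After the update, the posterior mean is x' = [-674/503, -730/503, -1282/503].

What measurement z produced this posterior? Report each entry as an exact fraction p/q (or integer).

x̄ = F·x = [2, 2, -6]
P̄ = F·P·Fᵀ + Q = [78 26 -60; 26 38 -18; -60 -18 65]
S = H·P̄·Hᵀ + R = [503]
K = P̄·Hᵀ·S⁻¹ = [-120/503; -124/503; 124/503]
x' − x̄ = [-1680/503, -1736/503, 1736/503] = K·y
y = (KᵀK)⁻¹·Kᵀ·(x' − x̄) = [14]
z = y + H·x̄ = [14] + [-16] = [-2]

z = [-2]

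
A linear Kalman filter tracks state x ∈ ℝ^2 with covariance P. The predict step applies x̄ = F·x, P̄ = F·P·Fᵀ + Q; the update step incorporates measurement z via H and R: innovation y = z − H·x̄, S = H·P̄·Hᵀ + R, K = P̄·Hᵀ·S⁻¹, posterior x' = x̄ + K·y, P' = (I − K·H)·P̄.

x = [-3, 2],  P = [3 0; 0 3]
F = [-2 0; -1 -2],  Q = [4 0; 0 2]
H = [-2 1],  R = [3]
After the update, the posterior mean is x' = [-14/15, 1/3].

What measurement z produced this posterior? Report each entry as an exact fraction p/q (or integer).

z = [3]

x̄ = F·x = [6, -1]
P̄ = F·P·Fᵀ + Q = [16 6; 6 17]
S = H·P̄·Hᵀ + R = [60]
K = P̄·Hᵀ·S⁻¹ = [-13/30; 1/12]
x' − x̄ = [-104/15, 4/3] = K·y
y = (KᵀK)⁻¹·Kᵀ·(x' − x̄) = [16]
z = y + H·x̄ = [16] + [-13] = [3]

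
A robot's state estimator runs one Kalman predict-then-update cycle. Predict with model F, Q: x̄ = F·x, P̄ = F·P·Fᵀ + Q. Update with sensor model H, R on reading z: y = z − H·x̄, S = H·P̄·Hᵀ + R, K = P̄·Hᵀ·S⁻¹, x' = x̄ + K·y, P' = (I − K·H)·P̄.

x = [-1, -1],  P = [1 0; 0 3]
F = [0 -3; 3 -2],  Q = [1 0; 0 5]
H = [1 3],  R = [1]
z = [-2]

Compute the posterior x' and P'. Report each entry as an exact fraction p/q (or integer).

x' = [949/371, -563/371]
P' = [3664/371 -1194/371; -1194/371 430/371]

x̄ = F·x = [3, -1]
P̄ = F·P·Fᵀ + Q = [28 18; 18 26]
y = z − H·x̄ = [-2]
S = H·P̄·Hᵀ + R = [371]
K = P̄·Hᵀ·S⁻¹ = [82/371; 96/371]
x' = x̄ + K·y = [949/371, -563/371]
P' = (I − K·H)·P̄ = [3664/371 -1194/371; -1194/371 430/371]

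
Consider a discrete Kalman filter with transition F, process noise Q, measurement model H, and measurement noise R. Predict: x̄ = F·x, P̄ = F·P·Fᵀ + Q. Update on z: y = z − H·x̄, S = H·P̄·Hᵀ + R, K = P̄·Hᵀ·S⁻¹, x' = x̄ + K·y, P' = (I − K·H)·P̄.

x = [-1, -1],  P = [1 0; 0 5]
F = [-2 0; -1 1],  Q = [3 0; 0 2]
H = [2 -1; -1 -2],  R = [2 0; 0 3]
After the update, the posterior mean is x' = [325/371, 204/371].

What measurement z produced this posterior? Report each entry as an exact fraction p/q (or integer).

x̄ = F·x = [2, 0]
P̄ = F·P·Fᵀ + Q = [7 2; 2 8]
S = H·P̄·Hᵀ + R = [30 -4; -4 50]
K = P̄·Hᵀ·S⁻¹ = [139/371 -141/742; -68/371 -139/371]
x' − x̄ = [-417/371, 204/371] = K·y
y = (KᵀK)⁻¹·Kᵀ·(x' − x̄) = [-3, 0]
z = y + H·x̄ = [-3, 0] + [4, -2] = [1, -2]

z = [1, -2]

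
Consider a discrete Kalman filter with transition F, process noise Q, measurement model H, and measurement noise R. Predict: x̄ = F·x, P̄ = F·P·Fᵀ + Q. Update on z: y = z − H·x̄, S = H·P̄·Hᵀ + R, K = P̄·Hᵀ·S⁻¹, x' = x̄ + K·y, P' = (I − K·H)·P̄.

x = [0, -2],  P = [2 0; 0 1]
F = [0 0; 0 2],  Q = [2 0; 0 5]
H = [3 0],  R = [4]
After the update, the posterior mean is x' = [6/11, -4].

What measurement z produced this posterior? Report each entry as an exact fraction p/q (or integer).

x̄ = F·x = [0, -4]
P̄ = F·P·Fᵀ + Q = [2 0; 0 9]
S = H·P̄·Hᵀ + R = [22]
K = P̄·Hᵀ·S⁻¹ = [3/11; 0]
x' − x̄ = [6/11, 0] = K·y
y = (KᵀK)⁻¹·Kᵀ·(x' − x̄) = [2]
z = y + H·x̄ = [2] + [0] = [2]

z = [2]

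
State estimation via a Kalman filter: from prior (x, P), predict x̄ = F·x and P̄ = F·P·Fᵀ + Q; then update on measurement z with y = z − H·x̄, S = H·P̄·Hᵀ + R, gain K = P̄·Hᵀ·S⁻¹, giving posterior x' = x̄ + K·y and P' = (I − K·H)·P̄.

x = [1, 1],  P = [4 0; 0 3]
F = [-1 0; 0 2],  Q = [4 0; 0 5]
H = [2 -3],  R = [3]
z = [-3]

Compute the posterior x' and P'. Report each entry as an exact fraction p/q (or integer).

x̄ = F·x = [-1, 2]
P̄ = F·P·Fᵀ + Q = [8 0; 0 17]
y = z − H·x̄ = [5]
S = H·P̄·Hᵀ + R = [188]
K = P̄·Hᵀ·S⁻¹ = [4/47; -51/188]
x' = x̄ + K·y = [-27/47, 121/188]
P' = (I − K·H)·P̄ = [312/47 204/47; 204/47 595/188]

x' = [-27/47, 121/188]
P' = [312/47 204/47; 204/47 595/188]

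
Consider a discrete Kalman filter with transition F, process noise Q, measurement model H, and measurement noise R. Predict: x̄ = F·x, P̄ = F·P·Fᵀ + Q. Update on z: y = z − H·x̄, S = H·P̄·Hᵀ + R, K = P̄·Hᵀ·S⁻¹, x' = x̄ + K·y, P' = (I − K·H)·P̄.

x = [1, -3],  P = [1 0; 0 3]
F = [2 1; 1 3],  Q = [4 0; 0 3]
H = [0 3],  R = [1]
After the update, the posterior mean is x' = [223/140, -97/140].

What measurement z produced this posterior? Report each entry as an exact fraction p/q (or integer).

z = [-2]

x̄ = F·x = [-1, -8]
P̄ = F·P·Fᵀ + Q = [11 11; 11 31]
S = H·P̄·Hᵀ + R = [280]
K = P̄·Hᵀ·S⁻¹ = [33/280; 93/280]
x' − x̄ = [363/140, 1023/140] = K·y
y = (KᵀK)⁻¹·Kᵀ·(x' − x̄) = [22]
z = y + H·x̄ = [22] + [-24] = [-2]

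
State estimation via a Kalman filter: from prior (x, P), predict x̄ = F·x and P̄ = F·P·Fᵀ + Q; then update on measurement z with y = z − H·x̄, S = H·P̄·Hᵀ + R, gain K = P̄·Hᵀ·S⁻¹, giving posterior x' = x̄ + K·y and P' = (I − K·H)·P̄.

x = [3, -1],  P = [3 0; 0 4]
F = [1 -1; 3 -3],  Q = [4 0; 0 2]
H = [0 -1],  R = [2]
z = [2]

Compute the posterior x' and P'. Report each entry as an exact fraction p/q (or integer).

x̄ = F·x = [4, 12]
P̄ = F·P·Fᵀ + Q = [11 21; 21 65]
y = z − H·x̄ = [14]
S = H·P̄·Hᵀ + R = [67]
K = P̄·Hᵀ·S⁻¹ = [-21/67; -65/67]
x' = x̄ + K·y = [-26/67, -106/67]
P' = (I − K·H)·P̄ = [296/67 42/67; 42/67 130/67]

x' = [-26/67, -106/67]
P' = [296/67 42/67; 42/67 130/67]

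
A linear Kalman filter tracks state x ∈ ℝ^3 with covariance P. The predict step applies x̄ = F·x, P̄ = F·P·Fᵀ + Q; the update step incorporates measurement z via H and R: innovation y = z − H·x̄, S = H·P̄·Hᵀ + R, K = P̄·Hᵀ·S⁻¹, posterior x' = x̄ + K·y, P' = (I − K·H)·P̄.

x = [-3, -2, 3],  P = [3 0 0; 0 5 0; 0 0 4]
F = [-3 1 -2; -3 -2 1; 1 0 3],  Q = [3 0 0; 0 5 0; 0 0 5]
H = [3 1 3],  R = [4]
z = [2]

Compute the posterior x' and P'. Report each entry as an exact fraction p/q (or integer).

x̄ = F·x = [1, 16, 6]
P̄ = F·P·Fᵀ + Q = [51 9 -33; 9 56 3; -33 3 44]
y = z − H·x̄ = [-35]
S = H·P̄·Hᵀ + R = [393]
K = P̄·Hᵀ·S⁻¹ = [21/131; 92/393; 12/131]
x' = x̄ + K·y = [-604/131, 3068/393, 366/131]
P' = (I − K·H)·P̄ = [5358/131 -753/131 -5079/131; -753/131 13544/393 -711/131; -5079/131 -711/131 5332/131]

x' = [-604/131, 3068/393, 366/131]
P' = [5358/131 -753/131 -5079/131; -753/131 13544/393 -711/131; -5079/131 -711/131 5332/131]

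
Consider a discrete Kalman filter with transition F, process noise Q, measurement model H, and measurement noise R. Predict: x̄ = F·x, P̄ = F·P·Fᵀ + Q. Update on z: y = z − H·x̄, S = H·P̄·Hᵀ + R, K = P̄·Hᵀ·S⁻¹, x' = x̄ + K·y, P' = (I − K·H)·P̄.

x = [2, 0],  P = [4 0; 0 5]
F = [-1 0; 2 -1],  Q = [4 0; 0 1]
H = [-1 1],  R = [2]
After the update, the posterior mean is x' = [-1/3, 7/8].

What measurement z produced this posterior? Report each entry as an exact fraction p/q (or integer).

z = [1]

x̄ = F·x = [-2, 4]
P̄ = F·P·Fᵀ + Q = [8 -8; -8 22]
S = H·P̄·Hᵀ + R = [48]
K = P̄·Hᵀ·S⁻¹ = [-1/3; 5/8]
x' − x̄ = [5/3, -25/8] = K·y
y = (KᵀK)⁻¹·Kᵀ·(x' − x̄) = [-5]
z = y + H·x̄ = [-5] + [6] = [1]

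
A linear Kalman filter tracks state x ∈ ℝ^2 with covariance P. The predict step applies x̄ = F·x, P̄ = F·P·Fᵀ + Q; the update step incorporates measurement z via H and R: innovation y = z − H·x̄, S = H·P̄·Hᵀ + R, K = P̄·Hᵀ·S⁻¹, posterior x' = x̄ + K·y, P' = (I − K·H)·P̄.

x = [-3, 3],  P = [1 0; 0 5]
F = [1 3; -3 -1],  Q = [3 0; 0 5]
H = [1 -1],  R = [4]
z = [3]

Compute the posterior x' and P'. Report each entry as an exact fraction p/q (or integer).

x̄ = F·x = [6, 6]
P̄ = F·P·Fᵀ + Q = [49 -18; -18 19]
y = z − H·x̄ = [3]
S = H·P̄·Hᵀ + R = [108]
K = P̄·Hᵀ·S⁻¹ = [67/108; -37/108]
x' = x̄ + K·y = [283/36, 179/36]
P' = (I − K·H)·P̄ = [803/108 535/108; 535/108 683/108]

x' = [283/36, 179/36]
P' = [803/108 535/108; 535/108 683/108]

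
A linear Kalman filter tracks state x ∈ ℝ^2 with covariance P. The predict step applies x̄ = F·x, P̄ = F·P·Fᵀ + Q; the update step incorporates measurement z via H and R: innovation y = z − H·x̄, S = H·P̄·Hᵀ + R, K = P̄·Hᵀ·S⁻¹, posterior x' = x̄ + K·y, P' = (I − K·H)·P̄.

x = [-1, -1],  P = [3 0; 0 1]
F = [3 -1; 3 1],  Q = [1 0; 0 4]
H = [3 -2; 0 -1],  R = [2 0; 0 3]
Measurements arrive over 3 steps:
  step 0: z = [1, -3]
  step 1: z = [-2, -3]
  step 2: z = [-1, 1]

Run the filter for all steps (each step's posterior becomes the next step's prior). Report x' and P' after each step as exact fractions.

step 0: x̄ = F·x = [-2, -4]
step 0: P̄ = F·P·Fᵀ + Q = [29 26; 26 32]
step 0: y = z − H·x̄ = [-1, -7]
step 0: S = H·P̄·Hᵀ + R = [79 -14; -14 35]
step 0: K = P̄·Hᵀ·S⁻¹ = [123/367 -1564/2569; 6/367 -2332/2569]
step 0: x' = x̄ + K·y = [707/367, 858/367]
step 0: P' = (I − K·H)·P̄ = [3702/2569 4692/2569; 4692/2569 6996/2569]
step 1: x̄ = F·x = [1263/367, 2979/367]
step 1: P̄ = F·P·Fᵀ + Q = [14731/2569 26322/2569; 26322/2569 78742/2569]
step 1: y = z − H·x̄ = [1435/367, 1878/367]
step 1: S = H·P̄·Hᵀ + R = [136821/2569 78518/2569; 78518/2569 86449/2569]
step 1: K = P̄·Hᵀ·S⁻¹ = [47283/200395 -1143576/2204345; -21414/200395 -1793882/2204345]
step 1: x' = x̄ + K·y = [3767886/2204345, 7792407/2204345]
step 1: P' = (I − K·H)·P̄ = [2633894/2204345 3430728/2204345; 3430728/2204345 5381646/2204345]
step 2: x̄ = F·x = [3511251/2204345, 3819213/440869]
step 2: P̄ = F·P·Fᵀ + Q = [10706669/2204345 3664680/440869; 3664680/440869 11697688/440869]
step 2: y = z − H·x̄ = [25454032/2204345, 4260082/440869]
step 2: S = H·P̄·Hᵀ + R = [114841671/2204345 12401336/440869; 12401336/440869 13020295/440869]
step 2: K = P̄·Hᵀ·S⁻¹ = [76346697/329488697 -827274528/1647443485; -37204008/329488697 -1302918472/1647443485]
step 2: x' = x̄ + K·y = [-192351261/329488697, -93267599/329488697]
step 2: P' = (I − K·H)·P̄ = [1909038046/1647443485 2481823584/1647443485; 2481823584/1647443485 3908755416/1647443485]

step 0: x' = [707/367, 858/367], P' = [3702/2569 4692/2569; 4692/2569 6996/2569]
step 1: x' = [3767886/2204345, 7792407/2204345], P' = [2633894/2204345 3430728/2204345; 3430728/2204345 5381646/2204345]
step 2: x' = [-192351261/329488697, -93267599/329488697], P' = [1909038046/1647443485 2481823584/1647443485; 2481823584/1647443485 3908755416/1647443485]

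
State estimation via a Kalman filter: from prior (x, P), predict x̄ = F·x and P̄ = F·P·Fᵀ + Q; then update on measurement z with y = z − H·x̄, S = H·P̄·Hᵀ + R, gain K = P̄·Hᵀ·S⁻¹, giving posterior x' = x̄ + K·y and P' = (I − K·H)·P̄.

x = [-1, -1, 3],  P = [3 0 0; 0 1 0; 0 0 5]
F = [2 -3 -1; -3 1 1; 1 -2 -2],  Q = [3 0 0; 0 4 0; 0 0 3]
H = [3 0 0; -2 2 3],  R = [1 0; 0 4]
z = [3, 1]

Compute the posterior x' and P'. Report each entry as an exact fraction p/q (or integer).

x' = [21029/21418, 34996/10709, -13322/10709]
P' = [2367/21418 -802/10709 1309/10709; -802/10709 221515/21418 -72303/10709; 1309/10709 -72303/10709 52328/10709]

x̄ = F·x = [-2, 5, -5]
P̄ = F·P·Fᵀ + Q = [29 -26 22; -26 37 -21; 22 -21 30]
y = z − H·x̄ = [9, 2]
S = H·P̄·Hᵀ + R = [262 -132; -132 230]
K = P̄·Hᵀ·S⁻¹ = [7101/21418 -11/10709; -2406/10709 3105/21418; 3927/10709 2440/10709]
x' = x̄ + K·y = [21029/21418, 34996/10709, -13322/10709]
P' = (I − K·H)·P̄ = [2367/21418 -802/10709 1309/10709; -802/10709 221515/21418 -72303/10709; 1309/10709 -72303/10709 52328/10709]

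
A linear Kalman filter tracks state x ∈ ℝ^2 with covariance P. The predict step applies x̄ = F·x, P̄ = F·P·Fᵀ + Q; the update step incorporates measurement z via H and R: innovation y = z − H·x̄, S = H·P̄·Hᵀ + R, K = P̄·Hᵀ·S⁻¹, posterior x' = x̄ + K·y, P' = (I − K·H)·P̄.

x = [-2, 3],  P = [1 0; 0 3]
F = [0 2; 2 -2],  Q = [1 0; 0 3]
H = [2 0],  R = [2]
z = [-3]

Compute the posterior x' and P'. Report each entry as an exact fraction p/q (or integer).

x̄ = F·x = [6, -10]
P̄ = F·P·Fᵀ + Q = [13 -12; -12 19]
y = z − H·x̄ = [-15]
S = H·P̄·Hᵀ + R = [54]
K = P̄·Hᵀ·S⁻¹ = [13/27; -4/9]
x' = x̄ + K·y = [-11/9, -10/3]
P' = (I − K·H)·P̄ = [13/27 -4/9; -4/9 25/3]

x' = [-11/9, -10/3]
P' = [13/27 -4/9; -4/9 25/3]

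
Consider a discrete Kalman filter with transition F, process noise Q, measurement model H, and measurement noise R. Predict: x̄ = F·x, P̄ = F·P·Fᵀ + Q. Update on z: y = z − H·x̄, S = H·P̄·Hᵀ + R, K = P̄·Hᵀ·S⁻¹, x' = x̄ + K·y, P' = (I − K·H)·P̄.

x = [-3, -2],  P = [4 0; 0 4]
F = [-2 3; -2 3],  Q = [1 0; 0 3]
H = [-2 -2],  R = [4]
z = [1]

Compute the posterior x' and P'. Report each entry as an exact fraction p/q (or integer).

x' = [-35/142, -107/426]
P' = [88/71 -53/71; -53/71 266/213]

x̄ = F·x = [0, 0]
P̄ = F·P·Fᵀ + Q = [53 52; 52 55]
y = z − H·x̄ = [1]
S = H·P̄·Hᵀ + R = [852]
K = P̄·Hᵀ·S⁻¹ = [-35/142; -107/426]
x' = x̄ + K·y = [-35/142, -107/426]
P' = (I − K·H)·P̄ = [88/71 -53/71; -53/71 266/213]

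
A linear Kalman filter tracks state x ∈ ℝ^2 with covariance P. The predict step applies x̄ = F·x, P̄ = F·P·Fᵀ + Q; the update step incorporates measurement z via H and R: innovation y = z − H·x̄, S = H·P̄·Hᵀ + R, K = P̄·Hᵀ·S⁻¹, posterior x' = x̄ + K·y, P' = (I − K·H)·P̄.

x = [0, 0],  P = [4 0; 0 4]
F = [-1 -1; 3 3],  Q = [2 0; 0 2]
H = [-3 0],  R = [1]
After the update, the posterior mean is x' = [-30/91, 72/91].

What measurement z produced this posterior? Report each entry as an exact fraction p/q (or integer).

x̄ = F·x = [0, 0]
P̄ = F·P·Fᵀ + Q = [10 -24; -24 74]
S = H·P̄·Hᵀ + R = [91]
K = P̄·Hᵀ·S⁻¹ = [-30/91; 72/91]
x' − x̄ = [-30/91, 72/91] = K·y
y = (KᵀK)⁻¹·Kᵀ·(x' − x̄) = [1]
z = y + H·x̄ = [1] + [0] = [1]

z = [1]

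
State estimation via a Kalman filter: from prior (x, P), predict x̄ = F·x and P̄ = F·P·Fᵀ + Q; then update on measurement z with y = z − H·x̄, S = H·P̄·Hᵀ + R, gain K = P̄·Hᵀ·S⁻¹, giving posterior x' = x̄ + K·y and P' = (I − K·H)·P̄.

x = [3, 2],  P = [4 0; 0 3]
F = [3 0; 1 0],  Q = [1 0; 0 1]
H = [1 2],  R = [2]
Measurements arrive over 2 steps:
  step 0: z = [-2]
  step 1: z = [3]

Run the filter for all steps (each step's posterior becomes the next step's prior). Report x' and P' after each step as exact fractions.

step 0: x' = [-74/107, -53/107], P' = [238/107 -58/107; -58/107 51/107]
step 1: x' = [9847/6699, 1478/2233], P' = [14446/6699 -1182/2233; -1182/2233 1059/2233]

step 0: x̄ = F·x = [9, 3]
step 0: P̄ = F·P·Fᵀ + Q = [37 12; 12 5]
step 0: y = z − H·x̄ = [-17]
step 0: S = H·P̄·Hᵀ + R = [107]
step 0: K = P̄·Hᵀ·S⁻¹ = [61/107; 22/107]
step 0: x' = x̄ + K·y = [-74/107, -53/107]
step 0: P' = (I − K·H)·P̄ = [238/107 -58/107; -58/107 51/107]
step 1: x̄ = F·x = [-222/107, -74/107]
step 1: P̄ = F·P·Fᵀ + Q = [2249/107 714/107; 714/107 345/107]
step 1: y = z − H·x̄ = [691/107]
step 1: S = H·P̄·Hᵀ + R = [6699/107]
step 1: K = P̄·Hᵀ·S⁻¹ = [3677/6699; 468/2233]
step 1: x' = x̄ + K·y = [9847/6699, 1478/2233]
step 1: P' = (I − K·H)·P̄ = [14446/6699 -1182/2233; -1182/2233 1059/2233]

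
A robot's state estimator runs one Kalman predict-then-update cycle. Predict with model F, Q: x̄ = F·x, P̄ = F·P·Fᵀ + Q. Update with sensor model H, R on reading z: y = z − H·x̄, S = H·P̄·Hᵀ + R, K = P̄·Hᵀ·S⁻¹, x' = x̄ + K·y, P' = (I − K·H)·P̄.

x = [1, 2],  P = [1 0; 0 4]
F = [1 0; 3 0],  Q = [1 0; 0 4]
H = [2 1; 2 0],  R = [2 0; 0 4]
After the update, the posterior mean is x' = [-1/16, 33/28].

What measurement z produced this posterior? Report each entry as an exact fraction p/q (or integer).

x̄ = F·x = [1, 3]
P̄ = F·P·Fᵀ + Q = [2 3; 3 13]
S = H·P̄·Hᵀ + R = [35 14; 14 12]
K = P̄·Hᵀ·S⁻¹ = [1/8 3/16; 9/14 -1/4]
x' − x̄ = [-17/16, -51/28] = K·y
y = (KᵀK)⁻¹·Kᵀ·(x' − x̄) = [-4, -3]
z = y + H·x̄ = [-4, -3] + [5, 2] = [1, -1]

z = [1, -1]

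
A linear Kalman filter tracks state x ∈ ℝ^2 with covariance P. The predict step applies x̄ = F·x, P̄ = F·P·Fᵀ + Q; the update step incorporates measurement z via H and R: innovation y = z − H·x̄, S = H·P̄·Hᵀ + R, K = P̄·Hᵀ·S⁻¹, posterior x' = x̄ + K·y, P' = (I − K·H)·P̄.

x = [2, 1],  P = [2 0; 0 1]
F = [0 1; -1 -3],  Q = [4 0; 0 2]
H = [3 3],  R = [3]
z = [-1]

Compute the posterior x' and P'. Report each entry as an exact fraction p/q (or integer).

x̄ = F·x = [1, -5]
P̄ = F·P·Fᵀ + Q = [5 -3; -3 13]
y = z − H·x̄ = [11]
S = H·P̄·Hᵀ + R = [111]
K = P̄·Hᵀ·S⁻¹ = [2/37; 10/37]
x' = x̄ + K·y = [59/37, -75/37]
P' = (I − K·H)·P̄ = [173/37 -171/37; -171/37 181/37]

x' = [59/37, -75/37]
P' = [173/37 -171/37; -171/37 181/37]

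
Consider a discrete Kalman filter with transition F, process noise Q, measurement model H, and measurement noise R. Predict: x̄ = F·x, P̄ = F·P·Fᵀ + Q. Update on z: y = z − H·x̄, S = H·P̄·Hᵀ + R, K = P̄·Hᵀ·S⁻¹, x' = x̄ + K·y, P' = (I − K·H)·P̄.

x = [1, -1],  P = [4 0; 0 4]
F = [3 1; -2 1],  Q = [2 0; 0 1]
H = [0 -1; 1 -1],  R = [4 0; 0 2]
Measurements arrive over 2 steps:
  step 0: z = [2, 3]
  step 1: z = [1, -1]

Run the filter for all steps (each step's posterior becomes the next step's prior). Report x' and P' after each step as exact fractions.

step 0: x' = [435/472, -495/236], P' = [807/236 221/118; 221/118 131/59]
step 1: x' = [-372489/128839, -243285/128839], P' = [321162/128839 124908/128839; 124908/128839 173676/128839]

step 0: x̄ = F·x = [2, -3]
step 0: P̄ = F·P·Fᵀ + Q = [42 -20; -20 21]
step 0: y = z − H·x̄ = [-1, -2]
step 0: S = H·P̄·Hᵀ + R = [25 41; 41 105]
step 0: K = P̄·Hᵀ·S⁻¹ = [-221/472 365/472; -131/236 -41/236]
step 0: x' = x̄ + K·y = [435/472, -495/236]
step 0: P' = (I − K·H)·P̄ = [807/236 221/118; 221/118 131/59]
step 1: x̄ = F·x = [315/472, -465/118]
step 1: P̄ = F·P·Fᵀ + Q = [10911/236 -969/59; -969/59 555/59]
step 1: y = z − H·x̄ = [-347/118, -2647/472]
step 1: S = H·P̄·Hᵀ + R = [791/59 1524/59; 1524/59 21355/236]
step 1: K = P̄·Hᵀ·S⁻¹ = [-31227/128839 98127/128839; -43419/128839 -24384/128839]
step 1: x' = x̄ + K·y = [-372489/128839, -243285/128839]
step 1: P' = (I − K·H)·P̄ = [321162/128839 124908/128839; 124908/128839 173676/128839]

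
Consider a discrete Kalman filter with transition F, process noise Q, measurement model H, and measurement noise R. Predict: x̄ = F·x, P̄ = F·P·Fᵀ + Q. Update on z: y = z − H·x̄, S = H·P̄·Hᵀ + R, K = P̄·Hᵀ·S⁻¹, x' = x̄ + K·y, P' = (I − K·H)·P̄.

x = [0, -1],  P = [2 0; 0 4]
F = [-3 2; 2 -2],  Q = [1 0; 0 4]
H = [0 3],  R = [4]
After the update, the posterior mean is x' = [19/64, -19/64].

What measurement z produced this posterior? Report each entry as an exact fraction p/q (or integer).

z = [-1]

x̄ = F·x = [-2, 2]
P̄ = F·P·Fᵀ + Q = [35 -28; -28 28]
S = H·P̄·Hᵀ + R = [256]
K = P̄·Hᵀ·S⁻¹ = [-21/64; 21/64]
x' − x̄ = [147/64, -147/64] = K·y
y = (KᵀK)⁻¹·Kᵀ·(x' − x̄) = [-7]
z = y + H·x̄ = [-7] + [6] = [-1]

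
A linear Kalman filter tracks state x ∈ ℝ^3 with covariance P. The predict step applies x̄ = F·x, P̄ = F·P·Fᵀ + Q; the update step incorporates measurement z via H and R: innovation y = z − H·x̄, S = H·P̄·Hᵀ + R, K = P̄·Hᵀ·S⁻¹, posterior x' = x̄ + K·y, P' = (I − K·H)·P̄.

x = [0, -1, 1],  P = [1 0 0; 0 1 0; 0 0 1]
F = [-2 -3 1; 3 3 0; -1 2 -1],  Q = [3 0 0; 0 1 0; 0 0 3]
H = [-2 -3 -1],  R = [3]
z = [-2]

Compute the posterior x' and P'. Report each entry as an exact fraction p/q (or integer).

x̄ = F·x = [4, -3, -3]
P̄ = F·P·Fᵀ + Q = [17 -15 -5; -15 19 3; -5 3 9]
y = z − H·x̄ = [-6]
S = H·P̄·Hᵀ + R = [69]
K = P̄·Hᵀ·S⁻¹ = [16/69; -10/23; -8/69]
x' = x̄ + K·y = [60/23, -9/23, -53/23]
P' = (I − K·H)·P̄ = [917/69 -185/23 -217/69; -185/23 137/23 -11/23; -217/69 -11/23 557/69]

x' = [60/23, -9/23, -53/23]
P' = [917/69 -185/23 -217/69; -185/23 137/23 -11/23; -217/69 -11/23 557/69]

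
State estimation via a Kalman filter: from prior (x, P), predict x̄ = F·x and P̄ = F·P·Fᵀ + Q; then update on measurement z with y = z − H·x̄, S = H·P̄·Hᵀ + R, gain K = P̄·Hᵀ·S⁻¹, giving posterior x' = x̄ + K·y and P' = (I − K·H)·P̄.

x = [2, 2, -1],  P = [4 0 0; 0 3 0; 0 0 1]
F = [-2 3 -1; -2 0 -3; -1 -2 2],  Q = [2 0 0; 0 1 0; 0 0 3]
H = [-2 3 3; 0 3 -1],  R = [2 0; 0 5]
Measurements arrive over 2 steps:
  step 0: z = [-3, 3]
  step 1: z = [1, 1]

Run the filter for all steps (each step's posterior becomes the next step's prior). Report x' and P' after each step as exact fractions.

step 0: x̄ = F·x = [3, -1, -8]
step 0: P̄ = F·P·Fᵀ + Q = [46 19 -12; 19 26 2; -12 2 23]
step 0: y = z − H·x̄ = [30, -2]
step 0: S = H·P̄·Hᵀ + R = [579 39; 39 250]
step 0: K = P̄·Hᵀ·S⁻¹ = [-20441/143229 14240/47743; 8536/143229 14070/47743; 8471/47743 -4568/47743]
step 0: x' = x̄ + K·y = [-89661/47743, 9477/47743, -118678/47743]
step 0: P' = (I − K·H)·P̄ = [2189543/143229 414917/143229 343717/47743; 414917/143229 123338/143229 52988/47743; 343717/47743 52988/47743 181804/47743]
step 1: x̄ = F·x = [326431/47743, 535356/47743, -166649/47743]
step 1: P̄ = F·P·Fᵀ + Q = [8891900/143229 14723438/143229 380470/47743; 14723438/143229 26183921/143229 896305/47743; 380470/47743 896305/47743 519194/47743]
step 1: y = z − H·x̄ = [-405516/47743, -1724974/47743]
step 1: S = H·P̄·Hᵀ + R = [143549879/143229 53686075/47743; 53686075/47743 73931842/47743]
step 1: K = P̄·Hᵀ·S⁻¹ = [-2222100664/41185577501 9603700704/41185577501; 3226138208/41185577501 11744416848/41185577501; 8873123499/41185577501 -5234577562/41185577501]
step 1: x' = x̄ + K·y = [-46515455587/41185577501, 10093242132/41185577501, -29998505715/41185577501]
step 1: P' = (I − K·H)·P̄ = [134217197500/41185577501 34003808686/41185577501 53992922538/41185577501; 34003808686/41185577501 20885512209/41185577501 3934452387/41185577501; 53992922538/41185577501 3934452387/41185577501 37976244971/41185577501]

step 0: x' = [-89661/47743, 9477/47743, -118678/47743], P' = [2189543/143229 414917/143229 343717/47743; 414917/143229 123338/143229 52988/47743; 343717/47743 52988/47743 181804/47743]
step 1: x' = [-46515455587/41185577501, 10093242132/41185577501, -29998505715/41185577501], P' = [134217197500/41185577501 34003808686/41185577501 53992922538/41185577501; 34003808686/41185577501 20885512209/41185577501 3934452387/41185577501; 53992922538/41185577501 3934452387/41185577501 37976244971/41185577501]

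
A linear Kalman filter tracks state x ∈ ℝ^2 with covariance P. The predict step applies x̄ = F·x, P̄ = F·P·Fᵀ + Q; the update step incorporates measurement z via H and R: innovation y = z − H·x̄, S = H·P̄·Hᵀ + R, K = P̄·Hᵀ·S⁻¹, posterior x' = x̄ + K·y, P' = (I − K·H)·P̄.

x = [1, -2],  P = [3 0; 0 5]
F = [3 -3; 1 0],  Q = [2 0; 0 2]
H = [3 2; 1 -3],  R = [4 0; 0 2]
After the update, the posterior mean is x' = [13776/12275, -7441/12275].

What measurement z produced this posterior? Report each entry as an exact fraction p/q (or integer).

x̄ = F·x = [9, 1]
P̄ = F·P·Fᵀ + Q = [74 9; 9 5]
S = H·P̄·Hᵀ + R = [798 129; 129 67]
K = P̄·Hᵀ·S⁻¹ = [3339/12275 2182/12275; 3253/36825 -3187/12275]
x' − x̄ = [-96699/12275, -19716/12275] = K·y
y = (KᵀK)⁻¹·Kᵀ·(x' − x̄) = [-27, -3]
z = y + H·x̄ = [-27, -3] + [29, 6] = [2, 3]

z = [2, 3]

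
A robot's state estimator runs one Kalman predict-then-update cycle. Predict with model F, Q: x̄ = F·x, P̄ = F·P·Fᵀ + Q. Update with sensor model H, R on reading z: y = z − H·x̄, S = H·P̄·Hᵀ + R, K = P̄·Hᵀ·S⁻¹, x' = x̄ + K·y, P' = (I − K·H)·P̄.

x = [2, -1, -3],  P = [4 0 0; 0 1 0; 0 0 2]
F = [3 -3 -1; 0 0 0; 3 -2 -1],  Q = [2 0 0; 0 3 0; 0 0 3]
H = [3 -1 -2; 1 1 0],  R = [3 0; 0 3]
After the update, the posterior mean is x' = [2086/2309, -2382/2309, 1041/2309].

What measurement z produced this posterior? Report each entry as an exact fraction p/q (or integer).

z = [3, -1]

x̄ = F·x = [12, 0, 11]
P̄ = F·P·Fᵀ + Q = [49 0 44; 0 3 0; 44 0 45]
S = H·P̄·Hᵀ + R = [99 56; 56 55]
K = P̄·Hᵀ·S⁻¹ = [501/2309 1547/2309; -333/2309 465/2309; -154/2309 2004/2309]
x' − x̄ = [-25622/2309, -2382/2309, -24358/2309] = K·y
y = (KᵀK)⁻¹·Kᵀ·(x' − x̄) = [-11, -13]
z = y + H·x̄ = [-11, -13] + [14, 12] = [3, -1]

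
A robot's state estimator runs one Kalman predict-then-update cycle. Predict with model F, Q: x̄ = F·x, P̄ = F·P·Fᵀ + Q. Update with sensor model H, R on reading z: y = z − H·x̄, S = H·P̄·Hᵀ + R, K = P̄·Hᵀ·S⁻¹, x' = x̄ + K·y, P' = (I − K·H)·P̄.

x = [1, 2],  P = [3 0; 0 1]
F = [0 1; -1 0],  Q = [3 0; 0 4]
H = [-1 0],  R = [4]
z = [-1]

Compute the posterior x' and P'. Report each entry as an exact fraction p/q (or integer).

x̄ = F·x = [2, -1]
P̄ = F·P·Fᵀ + Q = [4 0; 0 7]
y = z − H·x̄ = [1]
S = H·P̄·Hᵀ + R = [8]
K = P̄·Hᵀ·S⁻¹ = [-1/2; 0]
x' = x̄ + K·y = [3/2, -1]
P' = (I − K·H)·P̄ = [2 0; 0 7]

x' = [3/2, -1]
P' = [2 0; 0 7]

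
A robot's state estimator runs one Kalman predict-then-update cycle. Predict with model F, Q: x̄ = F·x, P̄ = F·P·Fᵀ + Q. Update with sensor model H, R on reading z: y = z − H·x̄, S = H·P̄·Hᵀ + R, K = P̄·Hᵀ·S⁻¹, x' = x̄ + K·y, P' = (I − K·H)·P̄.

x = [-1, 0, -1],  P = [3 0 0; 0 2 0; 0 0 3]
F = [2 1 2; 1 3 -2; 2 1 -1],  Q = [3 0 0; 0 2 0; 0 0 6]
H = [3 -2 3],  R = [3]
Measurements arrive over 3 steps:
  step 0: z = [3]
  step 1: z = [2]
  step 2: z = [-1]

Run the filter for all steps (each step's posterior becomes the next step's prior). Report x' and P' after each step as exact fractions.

step 0: x' = [64/539, 219/539, 601/539], P' = [3310/539 1776/539 -2015/539; 1776/539 18609/539 10614/539; -2015/539 10614/539 9148/539]
step 1: x' = [14199/546740, -1923071/546740, -231996/136685], P' = [12994661/546740 1201431/546740 -2992759/136685; 1201431/546740 23090361/546740 3599346/136685; -2992759/136685 3599346/136685 5416289/136685]
step 2: x' = [-305094823/105059112, -22167559/8754926, 91905053/105059112], P' = [37634887033/735413784 -2249602147/61284482 -55357797371/735413784; -2249602147/61284482 2969434494/30642241 6235386383/61284482; -55357797371/735413784 6235386383/61284482 105423878737/735413784]

step 0: x̄ = F·x = [-4, 1, -1]
step 0: P̄ = F·P·Fᵀ + Q = [29 0 8; 0 35 18; 8 18 23]
step 0: y = z − H·x̄ = [20]
step 0: S = H·P̄·Hᵀ + R = [539]
step 0: K = P̄·Hᵀ·S⁻¹ = [111/539; -16/539; 57/539]
step 0: x' = x̄ + K·y = [64/539, 219/539, 601/539]
step 0: P' = (I − K·H)·P̄ = [3310/539 1776/539 -2015/539; 1776/539 18609/539 10614/539; -2015/539 10614/539 9148/539]
step 1: x̄ = F·x = [1549/539, -481/539, -254/539]
step 1: P̄ = F·P·Fᵀ + Q = [103498/539 84773/539 27241/539; 84773/539 99809/539 50180/539; 27241/539 50180/539 38167/539]
step 1: y = z − H·x̄ = [-3769/539]
step 1: S = H·P̄·Hᵀ + R = [546740/539]
step 1: K = P̄·Hᵀ·S⁻¹ = [222671/546740; 205241/546740; 23966/136685]
step 1: x' = x̄ + K·y = [14199/546740, -1923071/546740, -231996/136685]
step 1: P' = (I − K·H)·P̄ = [12994661/546740 1201431/546740 -2992759/136685; 1201431/546740 23090361/546740 3599346/136685; -2992759/136685 3599346/136685 5416289/136685]
step 2: x̄ = F·x = [-3750641/546740, -1949523/273370, -966689/546740]
step 2: P̄ = F·P·Fᵀ + Q = [129996821/546740 49270703/273370 26999729/546740; 49270703/273370 47721534/136685 67434497/273370; 26999729/546740 67434497/273370 123909701/546740]
step 2: y = z − H·x̄ = [2903579/273370]
step 2: S = H·P̄·Hᵀ + R = [183853446/136685]
step 2: K = P̄·Hᵀ·S⁻¹ = [136953419/367706892; 13269122/30642241; 91495151/367706892]
step 2: x' = x̄ + K·y = [-305094823/105059112, -22167559/8754926, 91905053/105059112]
step 2: P' = (I − K·H)·P̄ = [37634887033/735413784 -2249602147/61284482 -55357797371/735413784; -2249602147/61284482 2969434494/30642241 6235386383/61284482; -55357797371/735413784 6235386383/61284482 105423878737/735413784]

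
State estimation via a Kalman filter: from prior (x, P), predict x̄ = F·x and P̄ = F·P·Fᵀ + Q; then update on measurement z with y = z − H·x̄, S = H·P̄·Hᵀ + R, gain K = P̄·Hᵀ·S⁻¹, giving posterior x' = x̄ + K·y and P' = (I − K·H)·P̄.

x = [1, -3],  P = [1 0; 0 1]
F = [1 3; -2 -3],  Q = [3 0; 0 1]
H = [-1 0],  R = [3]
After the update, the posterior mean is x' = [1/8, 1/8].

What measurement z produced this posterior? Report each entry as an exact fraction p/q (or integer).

x̄ = F·x = [-8, 7]
P̄ = F·P·Fᵀ + Q = [13 -11; -11 14]
S = H·P̄·Hᵀ + R = [16]
K = P̄·Hᵀ·S⁻¹ = [-13/16; 11/16]
x' − x̄ = [65/8, -55/8] = K·y
y = (KᵀK)⁻¹·Kᵀ·(x' − x̄) = [-10]
z = y + H·x̄ = [-10] + [8] = [-2]

z = [-2]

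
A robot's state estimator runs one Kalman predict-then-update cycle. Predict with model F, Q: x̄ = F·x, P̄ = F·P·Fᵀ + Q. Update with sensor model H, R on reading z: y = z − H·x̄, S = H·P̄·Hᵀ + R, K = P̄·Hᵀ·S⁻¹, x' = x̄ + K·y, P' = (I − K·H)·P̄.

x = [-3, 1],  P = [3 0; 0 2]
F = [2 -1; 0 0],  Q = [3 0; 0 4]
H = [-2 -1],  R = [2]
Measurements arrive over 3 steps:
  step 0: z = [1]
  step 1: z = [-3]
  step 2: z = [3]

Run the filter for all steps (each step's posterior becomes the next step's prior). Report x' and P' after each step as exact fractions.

step 0: x̄ = F·x = [-7, 0]
step 0: P̄ = F·P·Fᵀ + Q = [17 0; 0 4]
step 0: y = z − H·x̄ = [-13]
step 0: S = H·P̄·Hᵀ + R = [74]
step 0: K = P̄·Hᵀ·S⁻¹ = [-17/37; -2/37]
step 0: x' = x̄ + K·y = [-38/37, 26/37]
step 0: P' = (I − K·H)·P̄ = [51/37 -68/37; -68/37 140/37]
step 1: x̄ = F·x = [-102/37, 0]
step 1: P̄ = F·P·Fᵀ + Q = [727/37 0; 0 4]
step 1: y = z − H·x̄ = [-315/37]
step 1: S = H·P̄·Hᵀ + R = [3130/37]
step 1: K = P̄·Hᵀ·S⁻¹ = [-727/1565; -74/1565]
step 1: x' = x̄ + K·y = [375/313, 126/313]
step 1: P' = (I − K·H)·P̄ = [2181/1565 -2908/1565; -2908/1565 5964/1565]
step 2: x̄ = F·x = [624/313, 0]
step 2: P̄ = F·P·Fᵀ + Q = [6203/313 0; 0 4]
step 2: y = z − H·x̄ = [2187/313]
step 2: S = H·P̄·Hᵀ + R = [26690/313]
step 2: K = P̄·Hᵀ·S⁻¹ = [-6203/13345; -626/13345]
step 2: x' = x̄ + K·y = [-16737/13345, -4374/13345]
step 2: P' = (I − K·H)·P̄ = [18609/13345 -24812/13345; -24812/13345 50876/13345]

step 0: x' = [-38/37, 26/37], P' = [51/37 -68/37; -68/37 140/37]
step 1: x' = [375/313, 126/313], P' = [2181/1565 -2908/1565; -2908/1565 5964/1565]
step 2: x' = [-16737/13345, -4374/13345], P' = [18609/13345 -24812/13345; -24812/13345 50876/13345]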